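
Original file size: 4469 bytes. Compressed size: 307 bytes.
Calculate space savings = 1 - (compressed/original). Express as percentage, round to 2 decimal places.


ratio = compressed/original = 307/4469 = 0.068695
savings = 1 - ratio = 1 - 0.068695 = 0.931305
as a percentage: 0.931305 * 100 = 93.13%

Space savings = 1 - 307/4469 = 93.13%


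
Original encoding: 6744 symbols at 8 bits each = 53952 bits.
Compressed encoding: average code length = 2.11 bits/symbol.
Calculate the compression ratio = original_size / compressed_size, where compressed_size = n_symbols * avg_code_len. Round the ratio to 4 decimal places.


original_size = n_symbols * orig_bits = 6744 * 8 = 53952 bits
compressed_size = n_symbols * avg_code_len = 6744 * 2.11 = 14229.84 bits
ratio = original_size / compressed_size = 53952 / 14229.84 = 3.7915

Compression ratio = 3.7915


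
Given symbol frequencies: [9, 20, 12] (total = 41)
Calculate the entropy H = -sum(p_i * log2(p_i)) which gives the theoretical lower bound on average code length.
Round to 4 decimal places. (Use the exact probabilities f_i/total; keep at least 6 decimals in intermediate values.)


Per-symbol terms -p_i * log2(p_i) with p_i = f_i/41:
  p = 9/41 = 0.219512: log2(p) = -2.187627, -p*log2(p) = 0.480211
  p = 20/41 = 0.487805: log2(p) = -1.035624, -p*log2(p) = 0.505182
  p = 12/41 = 0.292683: log2(p) = -1.772590, -p*log2(p) = 0.518807
H = 0.480211 + 0.505182 + 0.518807 = 1.504200

H = 1.5042 bits/symbol


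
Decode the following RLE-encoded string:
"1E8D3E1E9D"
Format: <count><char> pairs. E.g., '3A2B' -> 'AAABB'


Expanding each <count><char> pair:
  1E -> 'E'
  8D -> 'DDDDDDDD'
  3E -> 'EEE'
  1E -> 'E'
  9D -> 'DDDDDDDDD'

Decoded = EDDDDDDDDEEEEDDDDDDDDD


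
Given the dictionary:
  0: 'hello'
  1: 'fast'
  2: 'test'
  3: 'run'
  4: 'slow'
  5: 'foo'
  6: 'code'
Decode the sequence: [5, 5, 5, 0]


Look up each index in the dictionary:
  5 -> 'foo'
  5 -> 'foo'
  5 -> 'foo'
  0 -> 'hello'

Decoded: "foo foo foo hello"


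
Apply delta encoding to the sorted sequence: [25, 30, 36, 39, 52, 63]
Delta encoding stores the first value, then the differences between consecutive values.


First value: 25
Deltas:
  30 - 25 = 5
  36 - 30 = 6
  39 - 36 = 3
  52 - 39 = 13
  63 - 52 = 11


Delta encoded: [25, 5, 6, 3, 13, 11]


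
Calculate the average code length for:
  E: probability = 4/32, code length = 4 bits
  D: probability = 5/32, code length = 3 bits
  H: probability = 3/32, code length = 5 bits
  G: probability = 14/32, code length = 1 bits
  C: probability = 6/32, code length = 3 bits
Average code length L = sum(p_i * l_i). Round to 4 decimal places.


Weighted contributions p_i * l_i:
  E: (4/32) * 4 = 16/32
  D: (5/32) * 3 = 15/32
  H: (3/32) * 5 = 15/32
  G: (14/32) * 1 = 14/32
  C: (6/32) * 3 = 18/32
Sum = (16 + 15 + 15 + 14 + 18)/32 = 78/32

L = 78/32 = 2.4375 bits/symbol


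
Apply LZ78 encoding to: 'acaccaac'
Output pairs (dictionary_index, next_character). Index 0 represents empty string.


LZ78 encoding steps:
Dictionary: {0: ''}
Step 1: w='' (idx 0), next='a' -> output (0, 'a'), add 'a' as idx 1
Step 2: w='' (idx 0), next='c' -> output (0, 'c'), add 'c' as idx 2
Step 3: w='a' (idx 1), next='c' -> output (1, 'c'), add 'ac' as idx 3
Step 4: w='c' (idx 2), next='a' -> output (2, 'a'), add 'ca' as idx 4
Step 5: w='ac' (idx 3), end of input -> output (3, '')


Encoded: [(0, 'a'), (0, 'c'), (1, 'c'), (2, 'a'), (3, '')]


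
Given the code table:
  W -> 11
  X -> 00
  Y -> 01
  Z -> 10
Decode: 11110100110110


Decoding:
11 -> W
11 -> W
01 -> Y
00 -> X
11 -> W
01 -> Y
10 -> Z


Result: WWYXWYZ


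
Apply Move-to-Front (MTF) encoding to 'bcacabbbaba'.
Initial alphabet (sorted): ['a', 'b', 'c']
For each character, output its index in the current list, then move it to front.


MTF encoding:
'b': index 1 in ['a', 'b', 'c'] -> ['b', 'a', 'c']
'c': index 2 in ['b', 'a', 'c'] -> ['c', 'b', 'a']
'a': index 2 in ['c', 'b', 'a'] -> ['a', 'c', 'b']
'c': index 1 in ['a', 'c', 'b'] -> ['c', 'a', 'b']
'a': index 1 in ['c', 'a', 'b'] -> ['a', 'c', 'b']
'b': index 2 in ['a', 'c', 'b'] -> ['b', 'a', 'c']
'b': index 0 in ['b', 'a', 'c'] -> ['b', 'a', 'c']
'b': index 0 in ['b', 'a', 'c'] -> ['b', 'a', 'c']
'a': index 1 in ['b', 'a', 'c'] -> ['a', 'b', 'c']
'b': index 1 in ['a', 'b', 'c'] -> ['b', 'a', 'c']
'a': index 1 in ['b', 'a', 'c'] -> ['a', 'b', 'c']


Output: [1, 2, 2, 1, 1, 2, 0, 0, 1, 1, 1]


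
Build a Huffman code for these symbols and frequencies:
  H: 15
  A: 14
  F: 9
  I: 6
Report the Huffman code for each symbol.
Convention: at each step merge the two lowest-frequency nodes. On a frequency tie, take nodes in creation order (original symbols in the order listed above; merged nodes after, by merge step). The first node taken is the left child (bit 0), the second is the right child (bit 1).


Huffman tree construction:
Step 1: Merge I(6) + F(9) = 15
Step 2: Merge A(14) + H(15) = 29
Step 3: Merge (I+F)(15) + (A+H)(29) = 44
Read each symbol's code off the tree from the root (left child = 0, right child = 1).

Codes:
  H: 11 (length 2)
  A: 10 (length 2)
  F: 01 (length 2)
  I: 00 (length 2)
Average code length: 88/44 = 2.0000 bits/symbol


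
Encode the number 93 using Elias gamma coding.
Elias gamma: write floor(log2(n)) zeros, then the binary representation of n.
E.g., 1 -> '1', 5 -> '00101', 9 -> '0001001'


num_bits = floor(log2(93)) + 1 = 7
leading_zeros = num_bits - 1 = 6
binary(93) = 1011101

Elias gamma(93) = '000000' + '1011101' = 0000001011101 (13 bits)


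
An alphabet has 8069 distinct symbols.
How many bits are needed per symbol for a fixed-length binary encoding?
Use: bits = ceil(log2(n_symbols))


log2(8069) = 12.9782
Bracket: 2^12 = 4096 < 8069 <= 2^13 = 8192
So ceil(log2(8069)) = 13

bits = ceil(log2(8069)) = ceil(12.9782) = 13 bits


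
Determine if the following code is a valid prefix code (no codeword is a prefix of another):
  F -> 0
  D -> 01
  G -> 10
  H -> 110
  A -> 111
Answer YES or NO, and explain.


Checking each pair (does one codeword prefix another?):
  F='0' vs D='01': prefix -- VIOLATION

NO -- this is NOT a valid prefix code. F (0) is a prefix of D (01).


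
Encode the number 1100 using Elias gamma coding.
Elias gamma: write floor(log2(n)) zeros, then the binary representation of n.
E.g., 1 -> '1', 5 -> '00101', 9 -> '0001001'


num_bits = floor(log2(1100)) + 1 = 11
leading_zeros = num_bits - 1 = 10
binary(1100) = 10001001100

Elias gamma(1100) = '0000000000' + '10001001100' = 000000000010001001100 (21 bits)


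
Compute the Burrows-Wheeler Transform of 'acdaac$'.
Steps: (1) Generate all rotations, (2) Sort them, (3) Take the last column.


Rotations (sorted):
  0: $acdaac -> last char: c
  1: aac$acd -> last char: d
  2: ac$acda -> last char: a
  3: acdaac$ -> last char: $
  4: c$acdaa -> last char: a
  5: cdaac$a -> last char: a
  6: daac$ac -> last char: c


BWT = cda$aac


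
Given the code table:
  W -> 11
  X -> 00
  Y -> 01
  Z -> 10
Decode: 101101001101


Decoding:
10 -> Z
11 -> W
01 -> Y
00 -> X
11 -> W
01 -> Y


Result: ZWYXWY


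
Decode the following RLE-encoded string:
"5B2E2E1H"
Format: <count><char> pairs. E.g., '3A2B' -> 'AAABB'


Expanding each <count><char> pair:
  5B -> 'BBBBB'
  2E -> 'EE'
  2E -> 'EE'
  1H -> 'H'

Decoded = BBBBBEEEEH


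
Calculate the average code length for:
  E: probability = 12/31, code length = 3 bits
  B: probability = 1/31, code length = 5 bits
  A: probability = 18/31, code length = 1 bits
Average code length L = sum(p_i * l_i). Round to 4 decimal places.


Weighted contributions p_i * l_i:
  E: (12/31) * 3 = 36/31
  B: (1/31) * 5 = 5/31
  A: (18/31) * 1 = 18/31
Sum = (36 + 5 + 18)/31 = 59/31

L = 59/31 = 1.9032 bits/symbol


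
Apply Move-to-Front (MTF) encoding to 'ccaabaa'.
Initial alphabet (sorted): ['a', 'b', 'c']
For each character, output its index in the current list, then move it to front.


MTF encoding:
'c': index 2 in ['a', 'b', 'c'] -> ['c', 'a', 'b']
'c': index 0 in ['c', 'a', 'b'] -> ['c', 'a', 'b']
'a': index 1 in ['c', 'a', 'b'] -> ['a', 'c', 'b']
'a': index 0 in ['a', 'c', 'b'] -> ['a', 'c', 'b']
'b': index 2 in ['a', 'c', 'b'] -> ['b', 'a', 'c']
'a': index 1 in ['b', 'a', 'c'] -> ['a', 'b', 'c']
'a': index 0 in ['a', 'b', 'c'] -> ['a', 'b', 'c']


Output: [2, 0, 1, 0, 2, 1, 0]


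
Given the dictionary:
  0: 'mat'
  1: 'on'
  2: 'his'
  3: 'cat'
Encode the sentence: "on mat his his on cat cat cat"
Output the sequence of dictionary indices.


Look up each word in the dictionary:
  'on' -> 1
  'mat' -> 0
  'his' -> 2
  'his' -> 2
  'on' -> 1
  'cat' -> 3
  'cat' -> 3
  'cat' -> 3

Encoded: [1, 0, 2, 2, 1, 3, 3, 3]


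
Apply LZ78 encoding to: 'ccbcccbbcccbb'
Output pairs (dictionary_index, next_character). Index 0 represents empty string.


LZ78 encoding steps:
Dictionary: {0: ''}
Step 1: w='' (idx 0), next='c' -> output (0, 'c'), add 'c' as idx 1
Step 2: w='c' (idx 1), next='b' -> output (1, 'b'), add 'cb' as idx 2
Step 3: w='c' (idx 1), next='c' -> output (1, 'c'), add 'cc' as idx 3
Step 4: w='cb' (idx 2), next='b' -> output (2, 'b'), add 'cbb' as idx 4
Step 5: w='cc' (idx 3), next='c' -> output (3, 'c'), add 'ccc' as idx 5
Step 6: w='' (idx 0), next='b' -> output (0, 'b'), add 'b' as idx 6
Step 7: w='b' (idx 6), end of input -> output (6, '')


Encoded: [(0, 'c'), (1, 'b'), (1, 'c'), (2, 'b'), (3, 'c'), (0, 'b'), (6, '')]


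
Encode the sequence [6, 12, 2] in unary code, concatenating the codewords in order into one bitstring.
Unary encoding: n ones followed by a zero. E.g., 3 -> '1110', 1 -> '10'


Encode each number as n ones followed by a terminating 0:
  6 -> 1111110 (7 bits)
  12 -> 1111111111110 (13 bits)
  2 -> 110 (3 bits)
Total length = 7 + 13 + 3 = 23 bits.

Unary([6, 12, 2]) = 11111101111111111110110 (23 bits)


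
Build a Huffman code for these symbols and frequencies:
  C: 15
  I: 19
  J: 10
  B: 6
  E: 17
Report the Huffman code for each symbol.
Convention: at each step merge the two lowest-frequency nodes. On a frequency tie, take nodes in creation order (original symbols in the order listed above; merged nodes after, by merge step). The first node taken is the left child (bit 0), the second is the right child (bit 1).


Huffman tree construction:
Step 1: Merge B(6) + J(10) = 16
Step 2: Merge C(15) + (B+J)(16) = 31
Step 3: Merge E(17) + I(19) = 36
Step 4: Merge (C+(B+J))(31) + (E+I)(36) = 67
Read each symbol's code off the tree from the root (left child = 0, right child = 1).

Codes:
  C: 00 (length 2)
  I: 11 (length 2)
  J: 011 (length 3)
  B: 010 (length 3)
  E: 10 (length 2)
Average code length: 150/67 = 2.2388 bits/symbol


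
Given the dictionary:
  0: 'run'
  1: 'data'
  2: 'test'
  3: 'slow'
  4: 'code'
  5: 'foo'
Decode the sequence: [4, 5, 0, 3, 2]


Look up each index in the dictionary:
  4 -> 'code'
  5 -> 'foo'
  0 -> 'run'
  3 -> 'slow'
  2 -> 'test'

Decoded: "code foo run slow test"


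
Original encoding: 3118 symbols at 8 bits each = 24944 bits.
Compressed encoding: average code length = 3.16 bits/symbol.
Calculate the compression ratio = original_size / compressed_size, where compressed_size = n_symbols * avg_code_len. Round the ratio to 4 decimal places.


original_size = n_symbols * orig_bits = 3118 * 8 = 24944 bits
compressed_size = n_symbols * avg_code_len = 3118 * 3.16 = 9852.88 bits
ratio = original_size / compressed_size = 24944 / 9852.88 = 2.5316

Compression ratio = 2.5316


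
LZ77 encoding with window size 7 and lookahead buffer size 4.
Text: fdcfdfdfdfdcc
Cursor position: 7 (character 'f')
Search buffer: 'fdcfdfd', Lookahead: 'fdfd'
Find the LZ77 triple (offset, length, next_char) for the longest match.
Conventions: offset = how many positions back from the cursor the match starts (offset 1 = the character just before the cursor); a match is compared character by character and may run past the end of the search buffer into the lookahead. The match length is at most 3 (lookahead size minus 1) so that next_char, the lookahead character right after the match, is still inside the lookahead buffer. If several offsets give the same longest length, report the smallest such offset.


Try each offset into the search buffer:
  offset=1 (pos 6, char 'd'): match length 0
  offset=2 (pos 5, char 'f'): match length 3
  offset=3 (pos 4, char 'd'): match length 0
  offset=4 (pos 3, char 'f'): match length 3
  offset=5 (pos 2, char 'c'): match length 0
  offset=6 (pos 1, char 'd'): match length 0
  offset=7 (pos 0, char 'f'): match length 2
Longest match has length 3, found at offsets 2, 4; take the smallest, offset 2.
next_char = character at position 7 + 3 = 10 -> 'd'

Best match: offset=2, length=3 (matching 'fdf' starting at position 5)
LZ77 triple: (2, 3, 'd')


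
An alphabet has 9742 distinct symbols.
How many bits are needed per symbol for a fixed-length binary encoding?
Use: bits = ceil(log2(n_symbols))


log2(9742) = 13.25
Bracket: 2^13 = 8192 < 9742 <= 2^14 = 16384
So ceil(log2(9742)) = 14

bits = ceil(log2(9742)) = ceil(13.25) = 14 bits


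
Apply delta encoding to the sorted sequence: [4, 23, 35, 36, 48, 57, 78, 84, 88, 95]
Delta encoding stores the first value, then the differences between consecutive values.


First value: 4
Deltas:
  23 - 4 = 19
  35 - 23 = 12
  36 - 35 = 1
  48 - 36 = 12
  57 - 48 = 9
  78 - 57 = 21
  84 - 78 = 6
  88 - 84 = 4
  95 - 88 = 7


Delta encoded: [4, 19, 12, 1, 12, 9, 21, 6, 4, 7]


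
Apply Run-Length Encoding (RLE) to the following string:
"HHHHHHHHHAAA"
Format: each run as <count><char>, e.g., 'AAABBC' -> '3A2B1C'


Scanning runs left to right:
  i=0: run of 'H' x 9 -> '9H'
  i=9: run of 'A' x 3 -> '3A'

RLE = 9H3A


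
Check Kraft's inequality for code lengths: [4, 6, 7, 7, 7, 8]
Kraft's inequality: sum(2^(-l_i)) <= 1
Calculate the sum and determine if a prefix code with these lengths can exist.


Sum = 2^(-4) + 2^(-6) + 2^(-7) + 2^(-7) + 2^(-7) + 2^(-8)
    = 0.0625 + 0.015625 + 0.0078125 + 0.0078125 + 0.0078125 + 0.00390625
    = 27/256 = 0.10546875
Since 0.10546875 <= 1, Kraft's inequality IS satisfied.
A prefix code with these lengths CAN exist.

Kraft sum = 0.10546875. Satisfied.


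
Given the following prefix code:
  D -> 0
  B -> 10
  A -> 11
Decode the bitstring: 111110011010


Decoding step by step:
Bits 11 -> A
Bits 11 -> A
Bits 10 -> B
Bits 0 -> D
Bits 11 -> A
Bits 0 -> D
Bits 10 -> B


Decoded message: AABDADB


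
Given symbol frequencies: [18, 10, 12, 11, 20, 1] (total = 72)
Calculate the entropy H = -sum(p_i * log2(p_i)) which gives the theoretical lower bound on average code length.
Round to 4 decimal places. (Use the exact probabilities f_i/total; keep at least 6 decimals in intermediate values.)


Per-symbol terms -p_i * log2(p_i) with p_i = f_i/72:
  p = 18/72 = 0.250000: log2(p) = -2.000000, -p*log2(p) = 0.500000
  p = 10/72 = 0.138889: log2(p) = -2.847997, -p*log2(p) = 0.395555
  p = 12/72 = 0.166667: log2(p) = -2.584963, -p*log2(p) = 0.430827
  p = 11/72 = 0.152778: log2(p) = -2.710493, -p*log2(p) = 0.414103
  p = 20/72 = 0.277778: log2(p) = -1.847997, -p*log2(p) = 0.513332
  p = 1/72 = 0.013889: log2(p) = -6.169925, -p*log2(p) = 0.085693
H = 0.500000 + 0.395555 + 0.430827 + 0.414103 + 0.513332 + 0.085693 = 2.339510

H = 2.3395 bits/symbol


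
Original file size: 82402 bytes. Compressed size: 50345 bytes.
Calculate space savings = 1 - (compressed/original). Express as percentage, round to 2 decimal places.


ratio = compressed/original = 50345/82402 = 0.610968
savings = 1 - ratio = 1 - 0.610968 = 0.389032
as a percentage: 0.389032 * 100 = 38.9%

Space savings = 1 - 50345/82402 = 38.9%


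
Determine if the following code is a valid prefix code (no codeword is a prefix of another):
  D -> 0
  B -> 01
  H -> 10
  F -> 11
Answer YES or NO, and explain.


Checking each pair (does one codeword prefix another?):
  D='0' vs B='01': prefix -- VIOLATION

NO -- this is NOT a valid prefix code. D (0) is a prefix of B (01).


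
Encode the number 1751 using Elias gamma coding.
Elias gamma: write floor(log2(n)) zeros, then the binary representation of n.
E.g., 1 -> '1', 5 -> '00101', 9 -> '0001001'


num_bits = floor(log2(1751)) + 1 = 11
leading_zeros = num_bits - 1 = 10
binary(1751) = 11011010111

Elias gamma(1751) = '0000000000' + '11011010111' = 000000000011011010111 (21 bits)


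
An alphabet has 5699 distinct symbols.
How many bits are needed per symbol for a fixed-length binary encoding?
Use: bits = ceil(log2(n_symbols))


log2(5699) = 12.4765
Bracket: 2^12 = 4096 < 5699 <= 2^13 = 8192
So ceil(log2(5699)) = 13

bits = ceil(log2(5699)) = ceil(12.4765) = 13 bits


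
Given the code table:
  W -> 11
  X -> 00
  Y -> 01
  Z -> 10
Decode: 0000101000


Decoding:
00 -> X
00 -> X
10 -> Z
10 -> Z
00 -> X


Result: XXZZX


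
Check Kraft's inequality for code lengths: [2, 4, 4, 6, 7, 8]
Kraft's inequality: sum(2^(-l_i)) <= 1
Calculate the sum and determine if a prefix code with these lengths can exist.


Sum = 2^(-2) + 2^(-4) + 2^(-4) + 2^(-6) + 2^(-7) + 2^(-8)
    = 0.25 + 0.0625 + 0.0625 + 0.015625 + 0.0078125 + 0.00390625
    = 103/256 = 0.40234375
Since 0.40234375 <= 1, Kraft's inequality IS satisfied.
A prefix code with these lengths CAN exist.

Kraft sum = 0.40234375. Satisfied.


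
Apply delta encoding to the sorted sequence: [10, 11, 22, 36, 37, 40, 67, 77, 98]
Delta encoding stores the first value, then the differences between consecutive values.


First value: 10
Deltas:
  11 - 10 = 1
  22 - 11 = 11
  36 - 22 = 14
  37 - 36 = 1
  40 - 37 = 3
  67 - 40 = 27
  77 - 67 = 10
  98 - 77 = 21


Delta encoded: [10, 1, 11, 14, 1, 3, 27, 10, 21]


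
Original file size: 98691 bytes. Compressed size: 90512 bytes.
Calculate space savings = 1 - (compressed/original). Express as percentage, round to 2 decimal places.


ratio = compressed/original = 90512/98691 = 0.917125
savings = 1 - ratio = 1 - 0.917125 = 0.082875
as a percentage: 0.082875 * 100 = 8.29%

Space savings = 1 - 90512/98691 = 8.29%


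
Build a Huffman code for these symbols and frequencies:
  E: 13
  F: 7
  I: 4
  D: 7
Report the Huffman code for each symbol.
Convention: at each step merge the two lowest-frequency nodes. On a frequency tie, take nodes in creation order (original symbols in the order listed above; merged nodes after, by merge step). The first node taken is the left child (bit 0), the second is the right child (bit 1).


Huffman tree construction:
Step 1: Merge I(4) + F(7) = 11
Step 2: Merge D(7) + (I+F)(11) = 18
Step 3: Merge E(13) + (D+(I+F))(18) = 31
Read each symbol's code off the tree from the root (left child = 0, right child = 1).

Codes:
  E: 0 (length 1)
  F: 111 (length 3)
  I: 110 (length 3)
  D: 10 (length 2)
Average code length: 60/31 = 1.9355 bits/symbol


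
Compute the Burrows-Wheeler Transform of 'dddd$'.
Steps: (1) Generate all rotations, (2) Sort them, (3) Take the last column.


Rotations (sorted):
  0: $dddd -> last char: d
  1: d$ddd -> last char: d
  2: dd$dd -> last char: d
  3: ddd$d -> last char: d
  4: dddd$ -> last char: $


BWT = dddd$


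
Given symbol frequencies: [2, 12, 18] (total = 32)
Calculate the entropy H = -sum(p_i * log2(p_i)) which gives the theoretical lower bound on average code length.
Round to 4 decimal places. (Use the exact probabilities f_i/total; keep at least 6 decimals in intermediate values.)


Per-symbol terms -p_i * log2(p_i) with p_i = f_i/32:
  p = 2/32 = 0.062500: log2(p) = -4.000000, -p*log2(p) = 0.250000
  p = 12/32 = 0.375000: log2(p) = -1.415037, -p*log2(p) = 0.530639
  p = 18/32 = 0.562500: log2(p) = -0.830075, -p*log2(p) = 0.466917
H = 0.250000 + 0.530639 + 0.466917 = 1.247556

H = 1.2476 bits/symbol


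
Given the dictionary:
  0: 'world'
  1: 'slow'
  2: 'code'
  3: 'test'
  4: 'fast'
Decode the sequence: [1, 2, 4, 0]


Look up each index in the dictionary:
  1 -> 'slow'
  2 -> 'code'
  4 -> 'fast'
  0 -> 'world'

Decoded: "slow code fast world"


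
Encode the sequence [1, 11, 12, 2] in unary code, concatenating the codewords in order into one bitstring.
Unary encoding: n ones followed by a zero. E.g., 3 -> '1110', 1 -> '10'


Encode each number as n ones followed by a terminating 0:
  1 -> 10 (2 bits)
  11 -> 111111111110 (12 bits)
  12 -> 1111111111110 (13 bits)
  2 -> 110 (3 bits)
Total length = 2 + 12 + 13 + 3 = 30 bits.

Unary([1, 11, 12, 2]) = 101111111111101111111111110110 (30 bits)


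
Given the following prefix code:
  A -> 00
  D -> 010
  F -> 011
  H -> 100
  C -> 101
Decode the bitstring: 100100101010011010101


Decoding step by step:
Bits 100 -> H
Bits 100 -> H
Bits 101 -> C
Bits 010 -> D
Bits 011 -> F
Bits 010 -> D
Bits 101 -> C


Decoded message: HHCDFDC


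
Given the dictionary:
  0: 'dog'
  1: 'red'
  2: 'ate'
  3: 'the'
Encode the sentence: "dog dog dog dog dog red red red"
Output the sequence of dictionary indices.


Look up each word in the dictionary:
  'dog' -> 0
  'dog' -> 0
  'dog' -> 0
  'dog' -> 0
  'dog' -> 0
  'red' -> 1
  'red' -> 1
  'red' -> 1

Encoded: [0, 0, 0, 0, 0, 1, 1, 1]


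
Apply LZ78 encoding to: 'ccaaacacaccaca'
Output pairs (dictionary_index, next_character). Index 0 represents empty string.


LZ78 encoding steps:
Dictionary: {0: ''}
Step 1: w='' (idx 0), next='c' -> output (0, 'c'), add 'c' as idx 1
Step 2: w='c' (idx 1), next='a' -> output (1, 'a'), add 'ca' as idx 2
Step 3: w='' (idx 0), next='a' -> output (0, 'a'), add 'a' as idx 3
Step 4: w='a' (idx 3), next='c' -> output (3, 'c'), add 'ac' as idx 4
Step 5: w='ac' (idx 4), next='a' -> output (4, 'a'), add 'aca' as idx 5
Step 6: w='c' (idx 1), next='c' -> output (1, 'c'), add 'cc' as idx 6
Step 7: w='aca' (idx 5), end of input -> output (5, '')


Encoded: [(0, 'c'), (1, 'a'), (0, 'a'), (3, 'c'), (4, 'a'), (1, 'c'), (5, '')]


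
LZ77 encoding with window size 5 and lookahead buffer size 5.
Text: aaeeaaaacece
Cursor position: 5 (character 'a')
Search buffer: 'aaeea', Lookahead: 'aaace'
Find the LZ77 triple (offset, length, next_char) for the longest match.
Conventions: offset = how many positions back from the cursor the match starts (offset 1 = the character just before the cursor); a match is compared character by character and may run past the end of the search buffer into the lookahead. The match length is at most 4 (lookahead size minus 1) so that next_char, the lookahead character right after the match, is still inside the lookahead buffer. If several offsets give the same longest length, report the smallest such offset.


Try each offset into the search buffer:
  offset=1 (pos 4, char 'a'): match length 3
  offset=2 (pos 3, char 'e'): match length 0
  offset=3 (pos 2, char 'e'): match length 0
  offset=4 (pos 1, char 'a'): match length 1
  offset=5 (pos 0, char 'a'): match length 2
Longest match has length 3 at offset 1.
next_char = character at position 5 + 3 = 8 -> 'c'

Best match: offset=1, length=3 (matching 'aaa' starting at position 4)
LZ77 triple: (1, 3, 'c')


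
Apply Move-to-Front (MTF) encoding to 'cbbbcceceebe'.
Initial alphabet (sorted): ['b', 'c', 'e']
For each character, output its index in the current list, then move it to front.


MTF encoding:
'c': index 1 in ['b', 'c', 'e'] -> ['c', 'b', 'e']
'b': index 1 in ['c', 'b', 'e'] -> ['b', 'c', 'e']
'b': index 0 in ['b', 'c', 'e'] -> ['b', 'c', 'e']
'b': index 0 in ['b', 'c', 'e'] -> ['b', 'c', 'e']
'c': index 1 in ['b', 'c', 'e'] -> ['c', 'b', 'e']
'c': index 0 in ['c', 'b', 'e'] -> ['c', 'b', 'e']
'e': index 2 in ['c', 'b', 'e'] -> ['e', 'c', 'b']
'c': index 1 in ['e', 'c', 'b'] -> ['c', 'e', 'b']
'e': index 1 in ['c', 'e', 'b'] -> ['e', 'c', 'b']
'e': index 0 in ['e', 'c', 'b'] -> ['e', 'c', 'b']
'b': index 2 in ['e', 'c', 'b'] -> ['b', 'e', 'c']
'e': index 1 in ['b', 'e', 'c'] -> ['e', 'b', 'c']


Output: [1, 1, 0, 0, 1, 0, 2, 1, 1, 0, 2, 1]


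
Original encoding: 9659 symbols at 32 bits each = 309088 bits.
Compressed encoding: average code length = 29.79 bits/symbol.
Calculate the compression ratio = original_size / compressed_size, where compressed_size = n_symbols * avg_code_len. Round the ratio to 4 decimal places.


original_size = n_symbols * orig_bits = 9659 * 32 = 309088 bits
compressed_size = n_symbols * avg_code_len = 9659 * 29.79 = 287741.61 bits
ratio = original_size / compressed_size = 309088 / 287741.61 = 1.0742

Compression ratio = 1.0742


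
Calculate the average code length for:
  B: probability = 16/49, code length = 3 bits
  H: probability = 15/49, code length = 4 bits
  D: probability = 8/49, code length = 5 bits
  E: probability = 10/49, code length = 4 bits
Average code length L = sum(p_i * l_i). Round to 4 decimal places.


Weighted contributions p_i * l_i:
  B: (16/49) * 3 = 48/49
  H: (15/49) * 4 = 60/49
  D: (8/49) * 5 = 40/49
  E: (10/49) * 4 = 40/49
Sum = (48 + 60 + 40 + 40)/49 = 188/49

L = 188/49 = 3.8367 bits/symbol


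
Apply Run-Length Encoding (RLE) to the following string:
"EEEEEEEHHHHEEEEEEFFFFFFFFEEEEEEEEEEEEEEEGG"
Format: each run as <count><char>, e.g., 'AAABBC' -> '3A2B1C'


Scanning runs left to right:
  i=0: run of 'E' x 7 -> '7E'
  i=7: run of 'H' x 4 -> '4H'
  i=11: run of 'E' x 6 -> '6E'
  i=17: run of 'F' x 8 -> '8F'
  i=25: run of 'E' x 15 -> '15E'
  i=40: run of 'G' x 2 -> '2G'

RLE = 7E4H6E8F15E2G


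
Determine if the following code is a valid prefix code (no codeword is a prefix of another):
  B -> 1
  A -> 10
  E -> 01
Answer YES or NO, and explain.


Checking each pair (does one codeword prefix another?):
  B='1' vs A='10': prefix -- VIOLATION

NO -- this is NOT a valid prefix code. B (1) is a prefix of A (10).


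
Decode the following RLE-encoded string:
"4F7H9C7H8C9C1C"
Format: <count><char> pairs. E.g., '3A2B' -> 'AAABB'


Expanding each <count><char> pair:
  4F -> 'FFFF'
  7H -> 'HHHHHHH'
  9C -> 'CCCCCCCCC'
  7H -> 'HHHHHHH'
  8C -> 'CCCCCCCC'
  9C -> 'CCCCCCCCC'
  1C -> 'C'

Decoded = FFFFHHHHHHHCCCCCCCCCHHHHHHHCCCCCCCCCCCCCCCCCC


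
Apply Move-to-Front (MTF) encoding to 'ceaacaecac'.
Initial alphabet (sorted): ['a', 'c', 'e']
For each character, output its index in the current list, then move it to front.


MTF encoding:
'c': index 1 in ['a', 'c', 'e'] -> ['c', 'a', 'e']
'e': index 2 in ['c', 'a', 'e'] -> ['e', 'c', 'a']
'a': index 2 in ['e', 'c', 'a'] -> ['a', 'e', 'c']
'a': index 0 in ['a', 'e', 'c'] -> ['a', 'e', 'c']
'c': index 2 in ['a', 'e', 'c'] -> ['c', 'a', 'e']
'a': index 1 in ['c', 'a', 'e'] -> ['a', 'c', 'e']
'e': index 2 in ['a', 'c', 'e'] -> ['e', 'a', 'c']
'c': index 2 in ['e', 'a', 'c'] -> ['c', 'e', 'a']
'a': index 2 in ['c', 'e', 'a'] -> ['a', 'c', 'e']
'c': index 1 in ['a', 'c', 'e'] -> ['c', 'a', 'e']


Output: [1, 2, 2, 0, 2, 1, 2, 2, 2, 1]


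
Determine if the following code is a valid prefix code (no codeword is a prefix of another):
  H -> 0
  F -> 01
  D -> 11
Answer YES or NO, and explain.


Checking each pair (does one codeword prefix another?):
  H='0' vs F='01': prefix -- VIOLATION

NO -- this is NOT a valid prefix code. H (0) is a prefix of F (01).


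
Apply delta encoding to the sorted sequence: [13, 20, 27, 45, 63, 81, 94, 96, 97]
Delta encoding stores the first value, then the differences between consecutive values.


First value: 13
Deltas:
  20 - 13 = 7
  27 - 20 = 7
  45 - 27 = 18
  63 - 45 = 18
  81 - 63 = 18
  94 - 81 = 13
  96 - 94 = 2
  97 - 96 = 1


Delta encoded: [13, 7, 7, 18, 18, 18, 13, 2, 1]


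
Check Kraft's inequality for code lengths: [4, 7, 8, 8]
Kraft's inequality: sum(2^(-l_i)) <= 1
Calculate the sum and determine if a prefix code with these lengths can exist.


Sum = 2^(-4) + 2^(-7) + 2^(-8) + 2^(-8)
    = 0.0625 + 0.0078125 + 0.00390625 + 0.00390625
    = 20/256 = 0.078125
Since 0.078125 <= 1, Kraft's inequality IS satisfied.
A prefix code with these lengths CAN exist.

Kraft sum = 0.078125. Satisfied.


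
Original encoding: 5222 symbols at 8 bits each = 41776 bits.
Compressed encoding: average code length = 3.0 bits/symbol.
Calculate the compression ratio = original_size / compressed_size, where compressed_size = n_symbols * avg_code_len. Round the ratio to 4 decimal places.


original_size = n_symbols * orig_bits = 5222 * 8 = 41776 bits
compressed_size = n_symbols * avg_code_len = 5222 * 3.0 = 15666.0 bits
ratio = original_size / compressed_size = 41776 / 15666.0 = 2.6667

Compression ratio = 2.6667


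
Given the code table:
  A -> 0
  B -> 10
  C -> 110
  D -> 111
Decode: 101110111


Decoding:
10 -> B
111 -> D
0 -> A
111 -> D


Result: BDAD


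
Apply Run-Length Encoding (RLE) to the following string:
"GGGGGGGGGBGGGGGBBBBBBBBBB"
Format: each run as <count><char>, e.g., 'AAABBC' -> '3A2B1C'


Scanning runs left to right:
  i=0: run of 'G' x 9 -> '9G'
  i=9: run of 'B' x 1 -> '1B'
  i=10: run of 'G' x 5 -> '5G'
  i=15: run of 'B' x 10 -> '10B'

RLE = 9G1B5G10B


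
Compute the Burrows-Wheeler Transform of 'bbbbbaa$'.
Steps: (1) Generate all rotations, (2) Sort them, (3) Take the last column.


Rotations (sorted):
  0: $bbbbbaa -> last char: a
  1: a$bbbbba -> last char: a
  2: aa$bbbbb -> last char: b
  3: baa$bbbb -> last char: b
  4: bbaa$bbb -> last char: b
  5: bbbaa$bb -> last char: b
  6: bbbbaa$b -> last char: b
  7: bbbbbaa$ -> last char: $


BWT = aabbbbb$


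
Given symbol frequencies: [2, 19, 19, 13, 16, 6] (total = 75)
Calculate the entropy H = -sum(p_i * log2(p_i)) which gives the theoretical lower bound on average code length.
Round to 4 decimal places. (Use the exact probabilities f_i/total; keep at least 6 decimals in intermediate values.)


Per-symbol terms -p_i * log2(p_i) with p_i = f_i/75:
  p = 2/75 = 0.026667: log2(p) = -5.228819, -p*log2(p) = 0.139435
  p = 19/75 = 0.253333: log2(p) = -1.980891, -p*log2(p) = 0.501826
  p = 19/75 = 0.253333: log2(p) = -1.980891, -p*log2(p) = 0.501826
  p = 13/75 = 0.173333: log2(p) = -2.528379, -p*log2(p) = 0.438252
  p = 16/75 = 0.213333: log2(p) = -2.228819, -p*log2(p) = 0.475481
  p = 6/75 = 0.080000: log2(p) = -3.643856, -p*log2(p) = 0.291508
H = 0.139435 + 0.501826 + 0.501826 + 0.438252 + 0.475481 + 0.291508 = 2.348328

H = 2.3483 bits/symbol


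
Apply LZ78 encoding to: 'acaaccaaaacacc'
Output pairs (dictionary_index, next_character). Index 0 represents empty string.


LZ78 encoding steps:
Dictionary: {0: ''}
Step 1: w='' (idx 0), next='a' -> output (0, 'a'), add 'a' as idx 1
Step 2: w='' (idx 0), next='c' -> output (0, 'c'), add 'c' as idx 2
Step 3: w='a' (idx 1), next='a' -> output (1, 'a'), add 'aa' as idx 3
Step 4: w='c' (idx 2), next='c' -> output (2, 'c'), add 'cc' as idx 4
Step 5: w='aa' (idx 3), next='a' -> output (3, 'a'), add 'aaa' as idx 5
Step 6: w='a' (idx 1), next='c' -> output (1, 'c'), add 'ac' as idx 6
Step 7: w='ac' (idx 6), next='c' -> output (6, 'c'), add 'acc' as idx 7


Encoded: [(0, 'a'), (0, 'c'), (1, 'a'), (2, 'c'), (3, 'a'), (1, 'c'), (6, 'c')]


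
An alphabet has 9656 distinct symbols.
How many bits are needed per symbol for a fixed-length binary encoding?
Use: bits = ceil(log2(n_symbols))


log2(9656) = 13.2372
Bracket: 2^13 = 8192 < 9656 <= 2^14 = 16384
So ceil(log2(9656)) = 14

bits = ceil(log2(9656)) = ceil(13.2372) = 14 bits


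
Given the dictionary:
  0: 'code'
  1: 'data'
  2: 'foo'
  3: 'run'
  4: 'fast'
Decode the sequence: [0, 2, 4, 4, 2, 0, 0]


Look up each index in the dictionary:
  0 -> 'code'
  2 -> 'foo'
  4 -> 'fast'
  4 -> 'fast'
  2 -> 'foo'
  0 -> 'code'
  0 -> 'code'

Decoded: "code foo fast fast foo code code"


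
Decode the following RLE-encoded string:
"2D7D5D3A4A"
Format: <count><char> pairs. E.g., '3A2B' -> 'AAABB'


Expanding each <count><char> pair:
  2D -> 'DD'
  7D -> 'DDDDDDD'
  5D -> 'DDDDD'
  3A -> 'AAA'
  4A -> 'AAAA'

Decoded = DDDDDDDDDDDDDDAAAAAAA


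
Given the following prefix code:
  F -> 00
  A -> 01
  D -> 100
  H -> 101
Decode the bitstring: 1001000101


Decoding step by step:
Bits 100 -> D
Bits 100 -> D
Bits 01 -> A
Bits 01 -> A


Decoded message: DDAA


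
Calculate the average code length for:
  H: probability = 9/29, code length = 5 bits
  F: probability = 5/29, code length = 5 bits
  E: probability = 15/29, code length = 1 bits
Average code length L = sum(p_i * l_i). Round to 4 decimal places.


Weighted contributions p_i * l_i:
  H: (9/29) * 5 = 45/29
  F: (5/29) * 5 = 25/29
  E: (15/29) * 1 = 15/29
Sum = (45 + 25 + 15)/29 = 85/29

L = 85/29 = 2.9310 bits/symbol


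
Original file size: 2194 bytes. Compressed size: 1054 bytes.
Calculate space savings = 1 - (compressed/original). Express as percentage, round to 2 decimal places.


ratio = compressed/original = 1054/2194 = 0.480401
savings = 1 - ratio = 1 - 0.480401 = 0.519599
as a percentage: 0.519599 * 100 = 51.96%

Space savings = 1 - 1054/2194 = 51.96%


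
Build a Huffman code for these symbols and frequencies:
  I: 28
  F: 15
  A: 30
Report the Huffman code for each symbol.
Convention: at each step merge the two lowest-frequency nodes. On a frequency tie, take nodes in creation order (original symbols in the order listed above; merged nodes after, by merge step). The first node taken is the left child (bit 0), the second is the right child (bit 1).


Huffman tree construction:
Step 1: Merge F(15) + I(28) = 43
Step 2: Merge A(30) + (F+I)(43) = 73
Read each symbol's code off the tree from the root (left child = 0, right child = 1).

Codes:
  I: 11 (length 2)
  F: 10 (length 2)
  A: 0 (length 1)
Average code length: 116/73 = 1.5890 bits/symbol


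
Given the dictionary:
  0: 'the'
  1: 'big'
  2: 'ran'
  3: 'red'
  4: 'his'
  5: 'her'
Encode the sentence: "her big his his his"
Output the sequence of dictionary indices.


Look up each word in the dictionary:
  'her' -> 5
  'big' -> 1
  'his' -> 4
  'his' -> 4
  'his' -> 4

Encoded: [5, 1, 4, 4, 4]


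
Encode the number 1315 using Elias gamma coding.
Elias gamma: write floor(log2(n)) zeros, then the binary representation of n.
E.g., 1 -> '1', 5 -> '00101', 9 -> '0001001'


num_bits = floor(log2(1315)) + 1 = 11
leading_zeros = num_bits - 1 = 10
binary(1315) = 10100100011

Elias gamma(1315) = '0000000000' + '10100100011' = 000000000010100100011 (21 bits)


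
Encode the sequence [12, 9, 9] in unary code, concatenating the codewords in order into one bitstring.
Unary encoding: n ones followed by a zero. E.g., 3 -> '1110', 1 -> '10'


Encode each number as n ones followed by a terminating 0:
  12 -> 1111111111110 (13 bits)
  9 -> 1111111110 (10 bits)
  9 -> 1111111110 (10 bits)
Total length = 13 + 10 + 10 = 33 bits.

Unary([12, 9, 9]) = 111111111111011111111101111111110 (33 bits)


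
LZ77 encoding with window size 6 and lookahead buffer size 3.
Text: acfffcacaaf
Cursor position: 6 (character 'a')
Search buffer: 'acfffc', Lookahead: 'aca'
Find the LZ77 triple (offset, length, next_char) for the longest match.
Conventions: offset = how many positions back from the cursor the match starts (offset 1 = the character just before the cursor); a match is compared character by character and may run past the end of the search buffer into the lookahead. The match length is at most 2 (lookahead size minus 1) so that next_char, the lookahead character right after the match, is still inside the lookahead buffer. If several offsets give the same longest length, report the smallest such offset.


Try each offset into the search buffer:
  offset=1 (pos 5, char 'c'): match length 0
  offset=2 (pos 4, char 'f'): match length 0
  offset=3 (pos 3, char 'f'): match length 0
  offset=4 (pos 2, char 'f'): match length 0
  offset=5 (pos 1, char 'c'): match length 0
  offset=6 (pos 0, char 'a'): match length 2
Longest match has length 2 at offset 6.
next_char = character at position 6 + 2 = 8 -> 'a'

Best match: offset=6, length=2 (matching 'ac' starting at position 0)
LZ77 triple: (6, 2, 'a')


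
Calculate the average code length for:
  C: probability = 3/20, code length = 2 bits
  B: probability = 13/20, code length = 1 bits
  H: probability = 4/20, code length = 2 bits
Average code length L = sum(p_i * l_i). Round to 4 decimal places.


Weighted contributions p_i * l_i:
  C: (3/20) * 2 = 6/20
  B: (13/20) * 1 = 13/20
  H: (4/20) * 2 = 8/20
Sum = (6 + 13 + 8)/20 = 27/20

L = 27/20 = 1.3500 bits/symbol


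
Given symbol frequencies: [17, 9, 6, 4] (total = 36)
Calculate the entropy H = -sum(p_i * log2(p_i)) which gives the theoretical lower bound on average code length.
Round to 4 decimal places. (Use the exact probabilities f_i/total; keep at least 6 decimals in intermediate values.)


Per-symbol terms -p_i * log2(p_i) with p_i = f_i/36:
  p = 17/36 = 0.472222: log2(p) = -1.082462, -p*log2(p) = 0.511163
  p = 9/36 = 0.250000: log2(p) = -2.000000, -p*log2(p) = 0.500000
  p = 6/36 = 0.166667: log2(p) = -2.584963, -p*log2(p) = 0.430827
  p = 4/36 = 0.111111: log2(p) = -3.169925, -p*log2(p) = 0.352214
H = 0.511163 + 0.500000 + 0.430827 + 0.352214 = 1.794204

H = 1.7942 bits/symbol


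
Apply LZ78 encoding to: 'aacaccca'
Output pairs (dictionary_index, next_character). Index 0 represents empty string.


LZ78 encoding steps:
Dictionary: {0: ''}
Step 1: w='' (idx 0), next='a' -> output (0, 'a'), add 'a' as idx 1
Step 2: w='a' (idx 1), next='c' -> output (1, 'c'), add 'ac' as idx 2
Step 3: w='ac' (idx 2), next='c' -> output (2, 'c'), add 'acc' as idx 3
Step 4: w='' (idx 0), next='c' -> output (0, 'c'), add 'c' as idx 4
Step 5: w='a' (idx 1), end of input -> output (1, '')


Encoded: [(0, 'a'), (1, 'c'), (2, 'c'), (0, 'c'), (1, '')]


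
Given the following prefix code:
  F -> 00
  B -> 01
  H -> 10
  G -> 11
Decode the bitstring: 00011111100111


Decoding step by step:
Bits 00 -> F
Bits 01 -> B
Bits 11 -> G
Bits 11 -> G
Bits 10 -> H
Bits 01 -> B
Bits 11 -> G


Decoded message: FBGGHBG


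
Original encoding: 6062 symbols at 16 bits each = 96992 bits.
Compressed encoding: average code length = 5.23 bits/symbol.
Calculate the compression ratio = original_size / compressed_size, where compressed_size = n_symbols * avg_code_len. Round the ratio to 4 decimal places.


original_size = n_symbols * orig_bits = 6062 * 16 = 96992 bits
compressed_size = n_symbols * avg_code_len = 6062 * 5.23 = 31704.26 bits
ratio = original_size / compressed_size = 96992 / 31704.26 = 3.0593

Compression ratio = 3.0593


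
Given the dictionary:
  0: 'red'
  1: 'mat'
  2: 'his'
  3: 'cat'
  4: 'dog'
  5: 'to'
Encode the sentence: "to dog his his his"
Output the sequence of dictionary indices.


Look up each word in the dictionary:
  'to' -> 5
  'dog' -> 4
  'his' -> 2
  'his' -> 2
  'his' -> 2

Encoded: [5, 4, 2, 2, 2]


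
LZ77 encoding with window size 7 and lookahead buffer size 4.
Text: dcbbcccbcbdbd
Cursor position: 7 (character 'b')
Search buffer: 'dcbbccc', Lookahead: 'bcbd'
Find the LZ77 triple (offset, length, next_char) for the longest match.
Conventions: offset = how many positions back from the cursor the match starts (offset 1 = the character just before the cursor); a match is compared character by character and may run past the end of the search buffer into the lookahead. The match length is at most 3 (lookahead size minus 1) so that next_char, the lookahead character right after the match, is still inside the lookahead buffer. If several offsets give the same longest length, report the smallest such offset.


Try each offset into the search buffer:
  offset=1 (pos 6, char 'c'): match length 0
  offset=2 (pos 5, char 'c'): match length 0
  offset=3 (pos 4, char 'c'): match length 0
  offset=4 (pos 3, char 'b'): match length 2
  offset=5 (pos 2, char 'b'): match length 1
  offset=6 (pos 1, char 'c'): match length 0
  offset=7 (pos 0, char 'd'): match length 0
Longest match has length 2 at offset 4.
next_char = character at position 7 + 2 = 9 -> 'b'

Best match: offset=4, length=2 (matching 'bc' starting at position 3)
LZ77 triple: (4, 2, 'b')


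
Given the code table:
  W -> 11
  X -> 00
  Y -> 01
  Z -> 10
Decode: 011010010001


Decoding:
01 -> Y
10 -> Z
10 -> Z
01 -> Y
00 -> X
01 -> Y


Result: YZZYXY


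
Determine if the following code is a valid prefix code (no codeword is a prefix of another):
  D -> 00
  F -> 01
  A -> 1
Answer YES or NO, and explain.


Checking each pair (does one codeword prefix another?):
  D='00' vs F='01': no prefix
  D='00' vs A='1': no prefix
  F='01' vs D='00': no prefix
  F='01' vs A='1': no prefix
  A='1' vs D='00': no prefix
  A='1' vs F='01': no prefix
No violation found over all pairs.

YES -- this is a valid prefix code. No codeword is a prefix of any other codeword.
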